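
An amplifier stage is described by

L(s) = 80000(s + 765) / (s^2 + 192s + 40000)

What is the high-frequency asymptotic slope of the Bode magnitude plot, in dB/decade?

-20 dB/decade

Each pole contributes −20 dB/decade at high frequency; each zero contributes +20 dB/decade.
Net: 1 zero(s) − 2 pole(s) → -20 dB/decade.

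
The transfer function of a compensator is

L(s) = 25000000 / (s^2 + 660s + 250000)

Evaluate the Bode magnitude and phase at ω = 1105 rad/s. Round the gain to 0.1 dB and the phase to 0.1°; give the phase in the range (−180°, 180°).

At s = jω = j1105:
quadratic: (j1105)² + 660·j1105 + 250000 = -971025 + j729300 → |·| ≈ 1.2144e+06, ∠ ≈ 143.09°
|L| = 25000000 / 1.2144e+06 ≈ 20.586
Gain = 20 log₁₀(20.586) ≈ 26.27 dB
∠L = 0.00° − 143.09° = -143.09°

26.3 dB, -143.1°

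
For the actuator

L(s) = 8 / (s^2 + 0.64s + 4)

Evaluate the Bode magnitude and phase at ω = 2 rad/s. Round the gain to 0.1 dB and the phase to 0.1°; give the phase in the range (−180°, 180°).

At s = jω = j2:
quadratic: (j2)² + 0.64·j2 + 4 = 0 + j1.28 → |·| ≈ 1.28, ∠ ≈ 90.00°
|L| = 8 / 1.28 ≈ 6.25
Gain = 20 log₁₀(6.25) ≈ 15.92 dB
∠L = 0.00° − 90.00° = -90.00°

15.9 dB, -90.0°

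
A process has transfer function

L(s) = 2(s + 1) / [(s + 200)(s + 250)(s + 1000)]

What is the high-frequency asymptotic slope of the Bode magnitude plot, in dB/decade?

-40 dB/decade

Each pole contributes −20 dB/decade at high frequency; each zero contributes +20 dB/decade.
Net: 1 zero(s) − 3 pole(s) → -40 dB/decade.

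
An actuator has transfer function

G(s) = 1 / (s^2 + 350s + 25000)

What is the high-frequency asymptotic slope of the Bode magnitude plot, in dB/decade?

-40 dB/decade

Each pole contributes −20 dB/decade at high frequency; each zero contributes +20 dB/decade.
Net: 0 zero(s) − 2 pole(s) → -40 dB/decade.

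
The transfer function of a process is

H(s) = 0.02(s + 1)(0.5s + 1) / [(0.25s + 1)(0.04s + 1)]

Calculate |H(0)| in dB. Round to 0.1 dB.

-34.0 dB

H(0) = 0.02 · 1 / 1 = 0.02
20 log₁₀(0.02) ≈ -33.98 dB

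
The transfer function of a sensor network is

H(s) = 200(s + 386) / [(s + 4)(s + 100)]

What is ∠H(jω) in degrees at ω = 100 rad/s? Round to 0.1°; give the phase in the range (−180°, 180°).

At s = jω = j100:
zero (s+386): 386 + j100 → |·| = √(386²+100²) = √158996 ≈ 398.74, ∠ = arctan(100/386) ≈ 14.52°
pole (s+4): 4 + j100 → |·| = √(4²+100²) = √10016 ≈ 100.08, ∠ = arctan(100/4) ≈ 87.71°
pole (s+100): 100 + j100 → |·| = √(100²+100²) = √20000 ≈ 141.42, ∠ = arctan(100/100) ≈ 45.00°
∠H = 14.52° − 132.71° = -118.19°

-118.2°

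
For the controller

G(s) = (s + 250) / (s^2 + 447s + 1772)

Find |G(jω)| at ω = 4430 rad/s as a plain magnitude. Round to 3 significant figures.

Substitute s = j4430:
Numerator: (j4430) + 250 = 250 + j4430
Denominator: (j4430)^2 + 447(j4430) + 1772 = -19623128 + j1980210
|N| = √(250² + 4430²) ≈ 4437, ∠N ≈ 86.77°
|D| = √(19623128² + 1980210²) ≈ 1.9723e+07, ∠D ≈ 174.24°
|G| = 4437 / 1.9723e+07 ≈ 0.00022497

0.000225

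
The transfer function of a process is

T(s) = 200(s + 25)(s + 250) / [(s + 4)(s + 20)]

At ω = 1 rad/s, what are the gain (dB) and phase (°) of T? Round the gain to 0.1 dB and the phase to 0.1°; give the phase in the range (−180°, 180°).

At s = jω = j1:
zero (s+25): 25 + j1 → |·| = √(25²+1²) = √626 ≈ 25.02, ∠ = arctan(1/25) ≈ 2.29°
zero (s+250): 250 + j1 → |·| = √(250²+1²) = √62501 ≈ 250, ∠ = arctan(1/250) ≈ 0.23°
pole (s+4): 4 + j1 → |·| = √(4²+1²) = √17 ≈ 4.1231, ∠ = arctan(1/4) ≈ 14.04°
pole (s+20): 20 + j1 → |·| = √(20²+1²) = √401 ≈ 20.025, ∠ = arctan(1/20) ≈ 2.86°
|T| = 200 · 6255 / 82.565 ≈ 15152
Gain = 20 log₁₀(15152) ≈ 83.61 dB
∠T = 2.52° − 16.90° = -14.38°

83.6 dB, -14.4°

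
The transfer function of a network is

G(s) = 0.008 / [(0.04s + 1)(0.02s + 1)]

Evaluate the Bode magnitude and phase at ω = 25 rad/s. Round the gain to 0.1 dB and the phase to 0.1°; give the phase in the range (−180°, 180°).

-45.9 dB, -71.6°

At ω = 25 rad/s:
pole (1 + j25·0.04) = 1 + j1 → |·| ≈ 1.4142, ∠ ≈ 45.00°
pole (1 + j25·0.02) = 1 + j0.5 → |·| ≈ 1.118, ∠ ≈ 26.57°
|G| = 0.008 · 1 / (1.4142 · 1.118) ≈ 0.0050598
Gain = 20 log₁₀(0.0050598) ≈ -45.92 dB
∠G = (0°) − (45.00° + 26.57°) = -71.57°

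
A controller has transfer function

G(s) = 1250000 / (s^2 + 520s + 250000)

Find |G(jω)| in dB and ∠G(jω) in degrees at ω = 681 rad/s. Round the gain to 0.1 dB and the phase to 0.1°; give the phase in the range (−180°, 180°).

At s = jω = j681:
quadratic: (j681)² + 520·j681 + 250000 = -213761 + j354120 → |·| ≈ 4.1364e+05, ∠ ≈ 121.12°
|G| = 1250000 / 4.1364e+05 ≈ 3.022
Gain = 20 log₁₀(3.022) ≈ 9.61 dB
∠G = 0.00° − 121.12° = -121.12°

9.6 dB, -121.1°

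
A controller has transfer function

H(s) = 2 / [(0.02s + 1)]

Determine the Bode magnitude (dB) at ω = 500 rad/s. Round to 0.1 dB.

At ω = 500 rad/s:
pole (1 + j500·0.02) = 1 + j10 → |·| ≈ 10.05, ∠ ≈ 84.29°
|H| = 2 · 1 / (10.05) ≈ 0.199
Gain = 20 log₁₀(0.199) ≈ -14.02 dB

-14.0 dB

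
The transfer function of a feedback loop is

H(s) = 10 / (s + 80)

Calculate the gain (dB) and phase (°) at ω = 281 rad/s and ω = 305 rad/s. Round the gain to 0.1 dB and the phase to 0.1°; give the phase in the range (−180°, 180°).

ω = 281: -29.3 dB, -74.1°; ω = 305: -30.0 dB, -75.3°

At s = jω = j281:
pole (s+80): 80 + j281 → |·| = √(80²+281²) = √85361 ≈ 292.17, ∠ = arctan(281/80) ≈ 74.11°
|H| = 10 / 292.17 ≈ 0.034227
Gain = 20 log₁₀(0.034227) ≈ -29.31 dB
∠H = 0.00° − 74.11° = -74.11°

At s = jω = j305:
pole (s+80): 80 + j305 → |·| = √(80²+305²) = √99425 ≈ 315.32, ∠ = arctan(305/80) ≈ 75.30°
|H| = 10 / 315.32 ≈ 0.031714
Gain = 20 log₁₀(0.031714) ≈ -29.97 dB
∠H = 0.00° − 75.30° = -75.30°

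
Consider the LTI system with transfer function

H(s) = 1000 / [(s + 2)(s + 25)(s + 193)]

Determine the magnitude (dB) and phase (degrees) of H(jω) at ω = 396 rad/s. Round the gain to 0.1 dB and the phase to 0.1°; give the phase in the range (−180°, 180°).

At s = jω = j396:
pole (s+2): 2 + j396 → |·| = √(2²+396²) = √156820 ≈ 396.01, ∠ = arctan(396/2) ≈ 89.71°
pole (s+25): 25 + j396 → |·| = √(25²+396²) = √157441 ≈ 396.79, ∠ = arctan(396/25) ≈ 86.39°
pole (s+193): 193 + j396 → |·| = √(193²+396²) = √194065 ≈ 440.53, ∠ = arctan(396/193) ≈ 64.02°
|H| = 1000 / 6.9222e+07 ≈ 1.4446e-05
Gain = 20 log₁₀(1.4446e-05) ≈ -96.81 dB
∠H = 0.00° − 240.12° = -240.12° ≡ 119.88° (principal value)

-96.8 dB, 119.9°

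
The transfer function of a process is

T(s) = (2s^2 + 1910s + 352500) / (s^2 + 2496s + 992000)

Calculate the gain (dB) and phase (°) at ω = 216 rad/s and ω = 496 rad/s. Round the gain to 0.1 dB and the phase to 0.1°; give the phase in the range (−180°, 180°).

Substitute s = j216:
Numerator: 2(j216)^2 + 1910(j216) + 352500 = 259188 + j412560
Denominator: (j216)^2 + 2496(j216) + 992000 = 945344 + j539136
|N| = √(259188² + 412560²) ≈ 4.8722e+05, ∠N ≈ 57.86°
|D| = √(945344² + 539136²) ≈ 1.0883e+06, ∠D ≈ 29.70°
|T| = 4.8722e+05 / 1.0883e+06 ≈ 0.44769
Gain = 20 log₁₀(0.44769) ≈ -6.98 dB
∠T = 57.86° − 29.70° = 28.16°

Substitute s = j496:
Numerator: 2(j496)^2 + 1910(j496) + 352500 = -139532 + j947360
Denominator: (j496)^2 + 2496(j496) + 992000 = 745984 + j1238016
|N| = √(139532² + 947360²) ≈ 9.5758e+05, ∠N ≈ 98.38°
|D| = √(745984² + 1238016²) ≈ 1.4454e+06, ∠D ≈ 58.93°
|T| = 9.5758e+05 / 1.4454e+06 ≈ 0.6625
Gain = 20 log₁₀(0.6625) ≈ -3.58 dB
∠T = 98.38° − 58.93° = 39.45°

ω = 216: -7.0 dB, 28.2°; ω = 496: -3.6 dB, 39.5°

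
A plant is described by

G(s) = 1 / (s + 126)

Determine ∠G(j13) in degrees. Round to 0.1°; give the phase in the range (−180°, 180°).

Substitute s = j13:
Numerator: 1 = 1 + j0
Denominator: (j13) + 126 = 126 + j13
|N| = √(1² + 0²) ≈ 1, ∠N ≈ 0.00°
|D| = √(126² + 13²) ≈ 126.67, ∠D ≈ 5.89°
∠G = 0.00° − 5.89° = -5.89°

-5.9°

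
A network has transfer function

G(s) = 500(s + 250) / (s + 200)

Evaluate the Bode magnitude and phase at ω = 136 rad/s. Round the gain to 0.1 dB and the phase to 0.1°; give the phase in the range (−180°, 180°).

At s = jω = j136:
zero (s+250): 250 + j136 → |·| = √(250²+136²) = √80996 ≈ 284.6, ∠ = arctan(136/250) ≈ 28.55°
pole (s+200): 200 + j136 → |·| = √(200²+136²) = √58496 ≈ 241.86, ∠ = arctan(136/200) ≈ 34.22°
|G| = 500 · 284.6 / 241.86 ≈ 588.36
Gain = 20 log₁₀(588.36) ≈ 55.39 dB
∠G = 28.55° − 34.22° = -5.67°

55.4 dB, -5.7°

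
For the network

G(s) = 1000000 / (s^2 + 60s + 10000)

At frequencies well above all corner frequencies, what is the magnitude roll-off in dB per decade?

-40 dB/decade

Each pole contributes −20 dB/decade at high frequency; each zero contributes +20 dB/decade.
Net: 0 zero(s) − 2 pole(s) → -40 dB/decade.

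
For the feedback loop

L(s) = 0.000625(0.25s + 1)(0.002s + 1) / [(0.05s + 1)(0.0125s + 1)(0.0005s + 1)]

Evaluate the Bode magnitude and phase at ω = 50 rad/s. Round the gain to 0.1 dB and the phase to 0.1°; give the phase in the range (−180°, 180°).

-52.1 dB, -10.5°

At ω = 50 rad/s:
zero (1 + j50·0.25) = 1 + j12.5 → |·| ≈ 12.54, ∠ ≈ 85.43°
zero (1 + j50·0.002) = 1 + j0.1 → |·| ≈ 1.005, ∠ ≈ 5.71°
pole (1 + j50·0.05) = 1 + j2.5 → |·| ≈ 2.6926, ∠ ≈ 68.20°
pole (1 + j50·0.0125) = 1 + j0.625 → |·| ≈ 1.1792, ∠ ≈ 32.01°
pole (1 + j50·0.0005) = 1 + j0.025 → |·| ≈ 1.0003, ∠ ≈ 1.43°
|L| = 0.000625 · 12.54 · 1.005 / (2.6926 · 1.1792 · 1.0003) ≈ 0.00248
Gain = 20 log₁₀(0.00248) ≈ -52.11 dB
∠L = (85.43° + 5.71°) − (68.20° + 32.01° + 1.43°) = -10.50°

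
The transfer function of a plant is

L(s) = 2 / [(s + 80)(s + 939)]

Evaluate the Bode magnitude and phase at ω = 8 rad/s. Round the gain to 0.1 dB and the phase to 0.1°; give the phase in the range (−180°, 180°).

At s = jω = j8:
pole (s+80): 80 + j8 → |·| = √(80²+8²) = √6464 ≈ 80.399, ∠ = arctan(8/80) ≈ 5.71°
pole (s+939): 939 + j8 → |·| = √(939²+8²) = √881785 ≈ 939.03, ∠ = arctan(8/939) ≈ 0.49°
|L| = 2 / 75497 ≈ 2.6491e-05
Gain = 20 log₁₀(2.6491e-05) ≈ -91.54 dB
∠L = 0.00° − 6.20° = -6.20°

-91.5 dB, -6.2°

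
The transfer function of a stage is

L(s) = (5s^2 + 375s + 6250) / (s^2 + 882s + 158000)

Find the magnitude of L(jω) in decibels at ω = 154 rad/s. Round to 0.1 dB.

Substitute s = j154:
Numerator: 5(j154)^2 + 375(j154) + 6250 = -112330 + j57750
Denominator: (j154)^2 + 882(j154) + 158000 = 134284 + j135828
|N| = √(112330² + 57750²) ≈ 1.2631e+05, ∠N ≈ 152.79°
|D| = √(134284² + 135828²) ≈ 1.91e+05, ∠D ≈ 45.33°
|L| = 1.2631e+05 / 1.91e+05 ≈ 0.66131
Gain = 20 log₁₀(0.66131) ≈ -3.59 dB

-3.6 dB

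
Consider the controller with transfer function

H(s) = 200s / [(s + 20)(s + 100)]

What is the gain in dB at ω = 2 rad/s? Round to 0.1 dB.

-14.0 dB

At s = jω = j2:
zero at origin: s = j2 → |·| = 2, ∠ = 90.00°
pole (s+20): 20 + j2 → |·| = √(20²+2²) = √404 ≈ 20.1, ∠ = arctan(2/20) ≈ 5.71°
pole (s+100): 100 + j2 → |·| = √(100²+2²) = √10004 ≈ 100.02, ∠ = arctan(2/100) ≈ 1.15°
|H| = 200 · 2 / 2010.4 ≈ 0.19897
Gain = 20 log₁₀(0.19897) ≈ -14.02 dB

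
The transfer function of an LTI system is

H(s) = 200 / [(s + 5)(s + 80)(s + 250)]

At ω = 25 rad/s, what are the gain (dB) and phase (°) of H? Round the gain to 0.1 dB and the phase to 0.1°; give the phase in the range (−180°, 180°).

At s = jω = j25:
pole (s+5): 5 + j25 → |·| = √(5²+25²) = √650 ≈ 25.495, ∠ = arctan(25/5) ≈ 78.69°
pole (s+80): 80 + j25 → |·| = √(80²+25²) = √7025 ≈ 83.815, ∠ = arctan(25/80) ≈ 17.35°
pole (s+250): 250 + j25 → |·| = √(250²+25²) = √63125 ≈ 251.25, ∠ = arctan(25/250) ≈ 5.71°
|H| = 200 / 5.3689e+05 ≈ 0.00037252
Gain = 20 log₁₀(0.00037252) ≈ -68.58 dB
∠H = 0.00° − 101.75° = -101.75°

-68.6 dB, -101.8°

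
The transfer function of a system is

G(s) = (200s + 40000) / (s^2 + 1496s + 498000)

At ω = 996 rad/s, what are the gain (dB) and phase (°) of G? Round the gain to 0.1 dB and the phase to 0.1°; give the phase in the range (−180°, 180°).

-17.8 dB, -29.7°

Substitute s = j996:
Numerator: 200(j996) + 40000 = 40000 + j199200
Denominator: (j996)^2 + 1496(j996) + 498000 = -494016 + j1490016
|N| = √(40000² + 199200²) ≈ 2.0318e+05, ∠N ≈ 78.65°
|D| = √(494016² + 1490016²) ≈ 1.5698e+06, ∠D ≈ 108.34°
|G| = 2.0318e+05 / 1.5698e+06 ≈ 0.12943
Gain = 20 log₁₀(0.12943) ≈ -17.76 dB
∠G = 78.65° − 108.34° = -29.69°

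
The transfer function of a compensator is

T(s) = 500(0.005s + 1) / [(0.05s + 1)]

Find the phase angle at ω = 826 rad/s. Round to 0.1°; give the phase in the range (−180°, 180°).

-12.2°

At ω = 826 rad/s:
zero (1 + j826·0.005) = 1 + j4.13 → |·| ≈ 4.2493, ∠ ≈ 76.39°
pole (1 + j826·0.05) = 1 + j41.3 → |·| ≈ 41.312, ∠ ≈ 88.61°
∠T = (76.39°) − (88.61°) = -12.22°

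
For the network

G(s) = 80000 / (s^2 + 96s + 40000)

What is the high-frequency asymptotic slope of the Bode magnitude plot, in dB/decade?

-40 dB/decade

Each pole contributes −20 dB/decade at high frequency; each zero contributes +20 dB/decade.
Net: 0 zero(s) − 2 pole(s) → -40 dB/decade.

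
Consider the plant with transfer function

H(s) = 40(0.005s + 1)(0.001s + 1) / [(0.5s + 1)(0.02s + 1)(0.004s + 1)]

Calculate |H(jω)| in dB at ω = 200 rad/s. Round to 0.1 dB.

-19.2 dB

At ω = 200 rad/s:
zero (1 + j200·0.005) = 1 + j1 → |·| ≈ 1.4142, ∠ ≈ 45.00°
zero (1 + j200·0.001) = 1 + j0.2 → |·| ≈ 1.0198, ∠ ≈ 11.31°
pole (1 + j200·0.5) = 1 + j100 → |·| ≈ 100, ∠ ≈ 89.43°
pole (1 + j200·0.02) = 1 + j4 → |·| ≈ 4.1231, ∠ ≈ 75.96°
pole (1 + j200·0.004) = 1 + j0.8 → |·| ≈ 1.2806, ∠ ≈ 38.66°
|H| = 40 · 1.4142 · 1.0198 / (100 · 4.1231 · 1.2806) ≈ 0.10926
Gain = 20 log₁₀(0.10926) ≈ -19.23 dB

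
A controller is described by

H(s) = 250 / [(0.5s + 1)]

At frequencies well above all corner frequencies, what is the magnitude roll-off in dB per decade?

Each pole contributes −20 dB/decade at high frequency; each zero contributes +20 dB/decade.
Net: 0 zero(s) − 1 pole(s) → -20 dB/decade.

-20 dB/decade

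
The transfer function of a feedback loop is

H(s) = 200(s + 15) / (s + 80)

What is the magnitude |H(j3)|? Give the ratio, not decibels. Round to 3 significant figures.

At s = jω = j3:
zero (s+15): 15 + j3 → |·| = √(15²+3²) = √234 ≈ 15.297, ∠ = arctan(3/15) ≈ 11.31°
pole (s+80): 80 + j3 → |·| = √(80²+3²) = √6409 ≈ 80.056, ∠ = arctan(3/80) ≈ 2.15°
|H| = 200 · 15.297 / 80.056 ≈ 38.216

38.2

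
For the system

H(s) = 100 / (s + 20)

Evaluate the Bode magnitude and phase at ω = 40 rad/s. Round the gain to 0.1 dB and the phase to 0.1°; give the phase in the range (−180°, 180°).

7.0 dB, -63.4°

Substitute s = j40:
Numerator: 100 = 100 + j0
Denominator: (j40) + 20 = 20 + j40
|N| = √(100² + 0²) ≈ 100, ∠N ≈ 0.00°
|D| = √(20² + 40²) ≈ 44.721, ∠D ≈ 63.43°
|H| = 100 / 44.721 ≈ 2.2361
Gain = 20 log₁₀(2.2361) ≈ 6.99 dB
∠H = 0.00° − 63.43° = -63.43°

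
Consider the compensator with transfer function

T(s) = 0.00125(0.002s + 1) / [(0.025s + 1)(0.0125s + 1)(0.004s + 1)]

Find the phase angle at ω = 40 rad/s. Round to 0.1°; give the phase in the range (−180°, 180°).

-76.1°

At ω = 40 rad/s:
zero (1 + j40·0.002) = 1 + j0.08 → |·| ≈ 1.0032, ∠ ≈ 4.57°
pole (1 + j40·0.025) = 1 + j1 → |·| ≈ 1.4142, ∠ ≈ 45.00°
pole (1 + j40·0.0125) = 1 + j0.5 → |·| ≈ 1.118, ∠ ≈ 26.57°
pole (1 + j40·0.004) = 1 + j0.16 → |·| ≈ 1.0127, ∠ ≈ 9.09°
∠T = (4.57°) − (45.00° + 26.57° + 9.09°) = -76.09°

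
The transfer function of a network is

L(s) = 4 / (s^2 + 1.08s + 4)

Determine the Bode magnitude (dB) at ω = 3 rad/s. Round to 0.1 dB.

-3.5 dB

At s = jω = j3:
quadratic: (j3)² + 1.08·j3 + 4 = -5 + j3.24 → |·| ≈ 5.958, ∠ ≈ 147.06°
|L| = 4 / 5.958 ≈ 0.67137
Gain = 20 log₁₀(0.67137) ≈ -3.46 dB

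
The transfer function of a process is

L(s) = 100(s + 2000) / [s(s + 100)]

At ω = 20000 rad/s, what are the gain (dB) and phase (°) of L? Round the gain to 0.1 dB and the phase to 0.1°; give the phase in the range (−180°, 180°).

-46.0 dB, -95.4°

At s = jω = j20000:
zero (s+2000): 2000 + j20000 → |·| = √(2000²+20000²) = √404000000 ≈ 20100, ∠ = arctan(20000/2000) ≈ 84.29°
pole (s+100): 100 + j20000 → |·| = √(100²+20000²) = √400010000 ≈ 20000, ∠ = arctan(20000/100) ≈ 89.71°
pole at origin: |s| = 20000, ∠ = 90.00° (in denominator)
|L| = 100 · 20100 / 4e+08 ≈ 0.005025
Gain = 20 log₁₀(0.005025) ≈ -45.98 dB
∠L = 84.29° − 179.71° = -95.42°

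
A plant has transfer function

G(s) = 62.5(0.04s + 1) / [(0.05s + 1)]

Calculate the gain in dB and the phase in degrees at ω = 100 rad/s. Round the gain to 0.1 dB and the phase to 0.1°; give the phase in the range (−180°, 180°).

34.1 dB, -2.7°

At ω = 100 rad/s:
zero (1 + j100·0.04) = 1 + j4 → |·| ≈ 4.1231, ∠ ≈ 75.96°
pole (1 + j100·0.05) = 1 + j5 → |·| ≈ 5.099, ∠ ≈ 78.69°
|G| = 62.5 · 4.1231 / (5.099) ≈ 50.538
Gain = 20 log₁₀(50.538) ≈ 34.07 dB
∠G = (75.96°) − (78.69°) = -2.73°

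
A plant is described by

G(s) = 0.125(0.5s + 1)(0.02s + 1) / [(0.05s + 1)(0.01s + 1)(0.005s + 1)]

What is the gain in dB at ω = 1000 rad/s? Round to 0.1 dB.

At ω = 1000 rad/s:
zero (1 + j1000·0.5) = 1 + j500 → |·| ≈ 500, ∠ ≈ 89.89°
zero (1 + j1000·0.02) = 1 + j20 → |·| ≈ 20.025, ∠ ≈ 87.14°
pole (1 + j1000·0.05) = 1 + j50 → |·| ≈ 50.01, ∠ ≈ 88.85°
pole (1 + j1000·0.01) = 1 + j10 → |·| ≈ 10.05, ∠ ≈ 84.29°
pole (1 + j1000·0.005) = 1 + j5 → |·| ≈ 5.099, ∠ ≈ 78.69°
|G| = 0.125 · 500 · 20.025 / (50.01 · 10.05 · 5.099) ≈ 0.48837
Gain = 20 log₁₀(0.48837) ≈ -6.23 dB

-6.2 dB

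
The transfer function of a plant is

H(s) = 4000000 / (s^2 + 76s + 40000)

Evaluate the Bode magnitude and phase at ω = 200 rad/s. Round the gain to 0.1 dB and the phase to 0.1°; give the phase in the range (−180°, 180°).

At s = jω = j200:
quadratic: (j200)² + 76·j200 + 40000 = 0 + j15200 → |·| ≈ 15200, ∠ ≈ 90.00°
|H| = 4000000 / 15200 ≈ 263.16
Gain = 20 log₁₀(263.16) ≈ 48.40 dB
∠H = 0.00° − 90.00° = -90.00°

48.4 dB, -90.0°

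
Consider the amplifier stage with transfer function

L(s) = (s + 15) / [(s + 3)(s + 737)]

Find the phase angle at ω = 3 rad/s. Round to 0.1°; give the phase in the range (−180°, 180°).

-33.9°

At s = jω = j3:
zero (s+15): 15 + j3 → |·| = √(15²+3²) = √234 ≈ 15.297, ∠ = arctan(3/15) ≈ 11.31°
pole (s+3): 3 + j3 → |·| = √(3²+3²) = √18 ≈ 4.2426, ∠ = arctan(3/3) ≈ 45.00°
pole (s+737): 737 + j3 → |·| = √(737²+3²) = √543178 ≈ 737.01, ∠ = arctan(3/737) ≈ 0.23°
∠L = 11.31° − 45.23° = -33.92°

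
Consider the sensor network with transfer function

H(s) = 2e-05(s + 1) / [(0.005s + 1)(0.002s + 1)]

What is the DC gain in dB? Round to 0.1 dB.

-94.0 dB

H(0) = 2e-05 · 1 / 1 = 2e-05
20 log₁₀(2e-05) ≈ -93.98 dB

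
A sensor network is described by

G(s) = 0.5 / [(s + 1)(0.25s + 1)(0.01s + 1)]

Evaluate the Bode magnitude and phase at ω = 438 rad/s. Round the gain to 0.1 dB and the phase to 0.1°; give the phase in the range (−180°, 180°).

-112.7 dB, 103.5°

At ω = 438 rad/s:
pole (1 + j438·1) = 1 + j438 → |·| ≈ 438, ∠ ≈ 89.87°
pole (1 + j438·0.25) = 1 + j109.5 → |·| ≈ 109.5, ∠ ≈ 89.48°
pole (1 + j438·0.01) = 1 + j4.38 → |·| ≈ 4.4927, ∠ ≈ 77.14°
|G| = 0.5 · 1 / (438 · 109.5 · 4.4927) ≈ 2.3205e-06
Gain = 20 log₁₀(2.3205e-06) ≈ -112.69 dB
∠G = (0°) − (89.87° + 89.48° + 77.14°) = -256.49° ≡ 103.51° (principal value)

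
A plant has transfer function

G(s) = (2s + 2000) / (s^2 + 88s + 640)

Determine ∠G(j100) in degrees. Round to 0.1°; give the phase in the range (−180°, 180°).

-131.1°

Substitute s = j100:
Numerator: 2(j100) + 2000 = 2000 + j200
Denominator: (j100)^2 + 88(j100) + 640 = -9360 + j8800
|N| = √(2000² + 200²) ≈ 2010, ∠N ≈ 5.71°
|D| = √(9360² + 8800²) ≈ 12847, ∠D ≈ 136.77°
∠G = 5.71° − 136.77° = -131.06°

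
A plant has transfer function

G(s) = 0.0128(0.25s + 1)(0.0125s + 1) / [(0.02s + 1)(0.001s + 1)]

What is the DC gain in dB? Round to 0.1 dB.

G(0) = 0.0128 · 1 / 1 = 0.0128
20 log₁₀(0.0128) ≈ -37.86 dB

-37.9 dB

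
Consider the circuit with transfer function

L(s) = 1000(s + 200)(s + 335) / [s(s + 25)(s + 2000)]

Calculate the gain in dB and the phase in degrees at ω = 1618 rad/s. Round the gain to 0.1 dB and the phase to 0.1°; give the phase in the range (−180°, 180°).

At s = jω = j1618:
zero (s+200): 200 + j1618 → |·| = √(200²+1618²) = √2657924 ≈ 1630.3, ∠ = arctan(1618/200) ≈ 82.95°
zero (s+335): 335 + j1618 → |·| = √(335²+1618²) = √2730149 ≈ 1652.3, ∠ = arctan(1618/335) ≈ 78.30°
pole (s+25): 25 + j1618 → |·| = √(25²+1618²) = √2618549 ≈ 1618.2, ∠ = arctan(1618/25) ≈ 89.11°
pole (s+2000): 2000 + j1618 → |·| = √(2000²+1618²) = √6617924 ≈ 2572.5, ∠ = arctan(1618/2000) ≈ 38.97°
pole at origin: |s| = 1618, ∠ = 90.00° (in denominator)
|L| = 1000 · 2.6937e+06 / 6.7354e+09 ≈ 0.39993
Gain = 20 log₁₀(0.39993) ≈ -7.96 dB
∠L = 161.25° − 218.08° = -56.83°

-8.0 dB, -56.8°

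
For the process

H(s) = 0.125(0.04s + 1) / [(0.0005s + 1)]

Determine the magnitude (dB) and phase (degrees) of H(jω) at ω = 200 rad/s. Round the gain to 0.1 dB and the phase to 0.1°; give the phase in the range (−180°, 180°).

0.0 dB, 77.2°

At ω = 200 rad/s:
zero (1 + j200·0.04) = 1 + j8 → |·| ≈ 8.0623, ∠ ≈ 82.87°
pole (1 + j200·0.0005) = 1 + j0.1 → |·| ≈ 1.005, ∠ ≈ 5.71°
|H| = 0.125 · 8.0623 / (1.005) ≈ 1.0028
Gain = 20 log₁₀(1.0028) ≈ 0.02 dB
∠H = (82.87°) − (5.71°) = 77.16°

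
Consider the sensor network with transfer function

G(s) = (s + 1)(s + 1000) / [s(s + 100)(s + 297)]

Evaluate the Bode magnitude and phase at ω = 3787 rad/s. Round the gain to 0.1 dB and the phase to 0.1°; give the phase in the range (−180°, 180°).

-71.3 dB, -98.8°

At s = jω = j3787:
zero (s+1): 1 + j3787 → |·| = √(1²+3787²) = √14341370 ≈ 3787, ∠ = arctan(3787/1) ≈ 89.98°
zero (s+1000): 1000 + j3787 → |·| = √(1000²+3787²) = √15341369 ≈ 3916.8, ∠ = arctan(3787/1000) ≈ 75.21°
pole (s+100): 100 + j3787 → |·| = √(100²+3787²) = √14351369 ≈ 3788.3, ∠ = arctan(3787/100) ≈ 88.49°
pole (s+297): 297 + j3787 → |·| = √(297²+3787²) = √14429578 ≈ 3798.6, ∠ = arctan(3787/297) ≈ 85.52°
pole at origin: |s| = 3787, ∠ = 90.00° (in denominator)
|G| = 1 · 1.4833e+07 / 5.4496e+10 ≈ 0.00027219
Gain = 20 log₁₀(0.00027219) ≈ -71.30 dB
∠G = 165.19° − 264.01° = -98.82°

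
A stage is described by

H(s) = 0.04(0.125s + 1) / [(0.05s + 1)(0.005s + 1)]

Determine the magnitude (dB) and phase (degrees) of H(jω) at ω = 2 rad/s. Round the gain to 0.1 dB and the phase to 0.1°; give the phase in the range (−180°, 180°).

At ω = 2 rad/s:
zero (1 + j2·0.125) = 1 + j0.25 → |·| ≈ 1.0308, ∠ ≈ 14.04°
pole (1 + j2·0.05) = 1 + j0.1 → |·| ≈ 1.005, ∠ ≈ 5.71°
pole (1 + j2·0.005) = 1 + j0.01 → |·| ≈ 1, ∠ ≈ 0.57°
|H| = 0.04 · 1.0308 / (1.005 · 1) ≈ 0.041027
Gain = 20 log₁₀(0.041027) ≈ -27.74 dB
∠H = (14.04°) − (5.71° + 0.57°) = 7.76°

-27.7 dB, 7.8°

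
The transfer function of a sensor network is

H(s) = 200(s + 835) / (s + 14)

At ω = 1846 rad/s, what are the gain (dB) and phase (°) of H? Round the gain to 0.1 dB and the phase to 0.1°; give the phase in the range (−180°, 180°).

46.8 dB, -23.9°

At s = jω = j1846:
zero (s+835): 835 + j1846 → |·| = √(835²+1846²) = √4104941 ≈ 2026.1, ∠ = arctan(1846/835) ≈ 65.66°
pole (s+14): 14 + j1846 → |·| = √(14²+1846²) = √3407912 ≈ 1846.1, ∠ = arctan(1846/14) ≈ 89.57°
|H| = 200 · 2026.1 / 1846.1 ≈ 219.5
Gain = 20 log₁₀(219.5) ≈ 46.83 dB
∠H = 65.66° − 89.57° = -23.91°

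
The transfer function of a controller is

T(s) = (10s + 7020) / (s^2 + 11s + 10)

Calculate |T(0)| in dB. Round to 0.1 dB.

56.9 dB

T(0) = 7020 / 10 = 702
20 log₁₀(702) ≈ 56.93 dB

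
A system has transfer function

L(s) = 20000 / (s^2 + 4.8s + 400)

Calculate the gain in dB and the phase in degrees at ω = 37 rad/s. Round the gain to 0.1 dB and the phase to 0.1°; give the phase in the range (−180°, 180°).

At s = jω = j37:
quadratic: (j37)² + 4.8·j37 + 400 = -969 + j177.6 → |·| ≈ 985.14, ∠ ≈ 169.61°
|L| = 20000 / 985.14 ≈ 20.302
Gain = 20 log₁₀(20.302) ≈ 26.15 dB
∠L = 0.00° − 169.61° = -169.61°

26.2 dB, -169.6°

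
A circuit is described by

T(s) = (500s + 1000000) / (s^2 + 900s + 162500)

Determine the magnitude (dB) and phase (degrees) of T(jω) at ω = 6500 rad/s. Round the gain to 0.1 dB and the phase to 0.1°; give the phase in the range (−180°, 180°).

Substitute s = j6500:
Numerator: 500(j6500) + 1000000 = 1000000 + j3250000
Denominator: (j6500)^2 + 900(j6500) + 162500 = -42087500 + j5850000
|N| = √(1000000² + 3250000²) ≈ 3.4004e+06, ∠N ≈ 72.90°
|D| = √(42087500² + 5850000²) ≈ 4.2492e+07, ∠D ≈ 172.09°
|T| = 3.4004e+06 / 4.2492e+07 ≈ 0.080024
Gain = 20 log₁₀(0.080024) ≈ -21.94 dB
∠T = 72.90° − 172.09° = -99.19°

-21.9 dB, -99.2°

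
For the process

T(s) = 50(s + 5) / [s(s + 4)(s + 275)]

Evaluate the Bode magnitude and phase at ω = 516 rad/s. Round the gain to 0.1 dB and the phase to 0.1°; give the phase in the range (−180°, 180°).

At s = jω = j516:
zero (s+5): 5 + j516 → |·| = √(5²+516²) = √266281 ≈ 516.02, ∠ = arctan(516/5) ≈ 89.44°
pole (s+4): 4 + j516 → |·| = √(4²+516²) = √266272 ≈ 516.02, ∠ = arctan(516/4) ≈ 89.56°
pole (s+275): 275 + j516 → |·| = √(275²+516²) = √341881 ≈ 584.71, ∠ = arctan(516/275) ≈ 61.94°
pole at origin: |s| = 516, ∠ = 90.00° (in denominator)
|T| = 50 · 516.02 / 1.5569e+08 ≈ 0.00016572
Gain = 20 log₁₀(0.00016572) ≈ -75.61 dB
∠T = 89.44° − 241.50° = -152.06°

-75.6 dB, -152.1°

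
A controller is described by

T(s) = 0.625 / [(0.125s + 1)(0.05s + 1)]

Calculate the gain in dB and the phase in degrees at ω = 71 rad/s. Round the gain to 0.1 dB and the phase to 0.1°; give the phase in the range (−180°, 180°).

-34.4 dB, -157.8°

At ω = 71 rad/s:
pole (1 + j71·0.125) = 1 + j8.875 → |·| ≈ 8.9312, ∠ ≈ 83.57°
pole (1 + j71·0.05) = 1 + j3.55 → |·| ≈ 3.6882, ∠ ≈ 74.27°
|T| = 0.625 · 1 / (8.9312 · 3.6882) ≈ 0.018974
Gain = 20 log₁₀(0.018974) ≈ -34.44 dB
∠T = (0°) − (83.57° + 74.27°) = -157.84°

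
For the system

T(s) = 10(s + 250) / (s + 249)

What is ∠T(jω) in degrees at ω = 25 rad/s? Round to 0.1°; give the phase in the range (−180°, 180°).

-0.0°

At s = jω = j25:
zero (s+250): 250 + j25 → |·| = √(250²+25²) = √63125 ≈ 251.25, ∠ = arctan(25/250) ≈ 5.71°
pole (s+249): 249 + j25 → |·| = √(249²+25²) = √62626 ≈ 250.25, ∠ = arctan(25/249) ≈ 5.73°
∠T = 5.71° − 5.73° = -0.02°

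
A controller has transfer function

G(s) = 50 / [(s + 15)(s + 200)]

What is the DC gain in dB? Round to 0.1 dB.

G(0) = 50 / (15·200) ≈ 0.016667
20 log₁₀(0.016667) ≈ -35.56 dB

-35.6 dB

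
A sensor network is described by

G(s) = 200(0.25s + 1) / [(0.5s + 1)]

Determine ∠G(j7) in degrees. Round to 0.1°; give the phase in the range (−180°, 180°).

-13.8°

At ω = 7 rad/s:
zero (1 + j7·0.25) = 1 + j1.75 → |·| ≈ 2.0156, ∠ ≈ 60.26°
pole (1 + j7·0.5) = 1 + j3.5 → |·| ≈ 3.6401, ∠ ≈ 74.05°
∠G = (60.26°) − (74.05°) = -13.79°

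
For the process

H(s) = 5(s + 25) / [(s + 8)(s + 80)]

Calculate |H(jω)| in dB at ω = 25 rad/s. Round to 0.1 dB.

-21.9 dB

At s = jω = j25:
zero (s+25): 25 + j25 → |·| = √(25²+25²) = √1250 ≈ 35.355, ∠ = arctan(25/25) ≈ 45.00°
pole (s+8): 8 + j25 → |·| = √(8²+25²) = √689 ≈ 26.249, ∠ = arctan(25/8) ≈ 72.26°
pole (s+80): 80 + j25 → |·| = √(80²+25²) = √7025 ≈ 83.815, ∠ = arctan(25/80) ≈ 17.35°
|H| = 5 · 35.355 / 2200.1 ≈ 0.080349
Gain = 20 log₁₀(0.080349) ≈ -21.90 dB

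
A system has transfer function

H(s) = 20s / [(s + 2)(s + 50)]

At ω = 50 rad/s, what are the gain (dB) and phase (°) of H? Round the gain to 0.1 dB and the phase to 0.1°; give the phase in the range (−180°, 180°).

At s = jω = j50:
zero at origin: s = j50 → |·| = 50, ∠ = 90.00°
pole (s+2): 2 + j50 → |·| = √(2²+50²) = √2504 ≈ 50.04, ∠ = arctan(50/2) ≈ 87.71°
pole (s+50): 50 + j50 → |·| = √(50²+50²) = √5000 ≈ 70.711, ∠ = arctan(50/50) ≈ 45.00°
|H| = 20 · 50 / 3538.4 ≈ 0.28261
Gain = 20 log₁₀(0.28261) ≈ -10.98 dB
∠H = 90.00° − 132.71° = -42.71°

-11.0 dB, -42.7°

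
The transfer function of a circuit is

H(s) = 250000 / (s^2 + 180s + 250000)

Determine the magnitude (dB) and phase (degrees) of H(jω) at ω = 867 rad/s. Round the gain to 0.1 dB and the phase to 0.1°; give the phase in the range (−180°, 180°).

At s = jω = j867:
quadratic: (j867)² + 180·j867 + 250000 = -501689 + j156060 → |·| ≈ 5.254e+05, ∠ ≈ 162.72°
|H| = 250000 / 5.254e+05 ≈ 0.47583
Gain = 20 log₁₀(0.47583) ≈ -6.45 dB
∠H = 0.00° − 162.72° = -162.72°

-6.5 dB, -162.7°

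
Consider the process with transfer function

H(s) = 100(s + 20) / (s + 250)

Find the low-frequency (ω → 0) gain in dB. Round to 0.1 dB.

18.1 dB

H(0) = 100·20 / (250) = 8
20 log₁₀(8) ≈ 18.06 dB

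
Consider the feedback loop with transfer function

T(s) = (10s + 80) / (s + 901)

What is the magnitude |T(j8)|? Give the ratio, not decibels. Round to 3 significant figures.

Substitute s = j8:
Numerator: 10(j8) + 80 = 80 + j80
Denominator: (j8) + 901 = 901 + j8
|N| = √(80² + 80²) ≈ 113.14, ∠N ≈ 45.00°
|D| = √(901² + 8²) ≈ 901.04, ∠D ≈ 0.51°
|T| = 113.14 / 901.04 ≈ 0.12557

0.126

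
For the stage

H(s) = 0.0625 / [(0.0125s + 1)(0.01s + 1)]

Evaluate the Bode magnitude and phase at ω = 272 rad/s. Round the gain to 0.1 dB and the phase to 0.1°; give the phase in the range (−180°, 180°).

-44.3 dB, -143.4°

At ω = 272 rad/s:
pole (1 + j272·0.0125) = 1 + j3.4 → |·| ≈ 3.544, ∠ ≈ 73.61°
pole (1 + j272·0.01) = 1 + j2.72 → |·| ≈ 2.898, ∠ ≈ 69.81°
|H| = 0.0625 · 1 / (3.544 · 2.898) ≈ 0.0060854
Gain = 20 log₁₀(0.0060854) ≈ -44.31 dB
∠H = (0°) − (73.61° + 69.81°) = -143.42°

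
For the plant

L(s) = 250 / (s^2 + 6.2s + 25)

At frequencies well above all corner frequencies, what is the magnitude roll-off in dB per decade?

Each pole contributes −20 dB/decade at high frequency; each zero contributes +20 dB/decade.
Net: 0 zero(s) − 2 pole(s) → -40 dB/decade.

-40 dB/decade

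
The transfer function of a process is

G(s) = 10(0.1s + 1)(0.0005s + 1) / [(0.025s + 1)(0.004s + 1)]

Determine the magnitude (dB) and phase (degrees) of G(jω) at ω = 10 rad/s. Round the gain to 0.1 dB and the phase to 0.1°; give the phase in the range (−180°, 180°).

At ω = 10 rad/s:
zero (1 + j10·0.1) = 1 + j1 → |·| ≈ 1.4142, ∠ ≈ 45.00°
zero (1 + j10·0.0005) = 1 + j0.005 → |·| ≈ 1, ∠ ≈ 0.29°
pole (1 + j10·0.025) = 1 + j0.25 → |·| ≈ 1.0308, ∠ ≈ 14.04°
pole (1 + j10·0.004) = 1 + j0.04 → |·| ≈ 1.0008, ∠ ≈ 2.29°
|G| = 10 · 1.4142 · 1 / (1.0308 · 1.0008) ≈ 13.708
Gain = 20 log₁₀(13.708) ≈ 22.74 dB
∠G = (45.00° + 0.29°) − (14.04° + 2.29°) = 28.96°

22.7 dB, 29.0°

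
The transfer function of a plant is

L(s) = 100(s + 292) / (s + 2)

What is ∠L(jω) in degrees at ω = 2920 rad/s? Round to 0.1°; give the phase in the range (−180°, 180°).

At s = jω = j2920:
zero (s+292): 292 + j2920 → |·| = √(292²+2920²) = √8611664 ≈ 2934.6, ∠ = arctan(2920/292) ≈ 84.29°
pole (s+2): 2 + j2920 → |·| = √(2²+2920²) = √8526404 ≈ 2920, ∠ = arctan(2920/2) ≈ 89.96°
∠L = 84.29° − 89.96° = -5.67°

-5.7°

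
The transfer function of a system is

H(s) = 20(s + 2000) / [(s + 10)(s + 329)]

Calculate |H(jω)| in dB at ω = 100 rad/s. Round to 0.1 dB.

At s = jω = j100:
zero (s+2000): 2000 + j100 → |·| = √(2000²+100²) = √4010000 ≈ 2002.5, ∠ = arctan(100/2000) ≈ 2.86°
pole (s+10): 10 + j100 → |·| = √(10²+100²) = √10100 ≈ 100.5, ∠ = arctan(100/10) ≈ 84.29°
pole (s+329): 329 + j100 → |·| = √(329²+100²) = √118241 ≈ 343.86, ∠ = arctan(100/329) ≈ 16.91°
|H| = 20 · 2002.5 / 34558 ≈ 1.1589
Gain = 20 log₁₀(1.1589) ≈ 1.28 dB

1.3 dB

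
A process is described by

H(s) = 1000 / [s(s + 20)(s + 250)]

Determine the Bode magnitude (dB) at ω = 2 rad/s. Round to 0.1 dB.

At s = jω = j2:
pole (s+20): 20 + j2 → |·| = √(20²+2²) = √404 ≈ 20.1, ∠ = arctan(2/20) ≈ 5.71°
pole (s+250): 250 + j2 → |·| = √(250²+2²) = √62504 ≈ 250.01, ∠ = arctan(2/250) ≈ 0.46°
pole at origin: |s| = 2, ∠ = 90.00° (in denominator)
|H| = 1000 / 10050 ≈ 0.099502
Gain = 20 log₁₀(0.099502) ≈ -20.04 dB

-20.0 dB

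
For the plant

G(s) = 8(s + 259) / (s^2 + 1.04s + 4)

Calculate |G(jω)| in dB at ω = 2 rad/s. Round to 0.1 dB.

At s = jω = j2:
zero (s+259): 259 + j2 → |·| = √(259²+2²) = √67085 ≈ 259.01, ∠ = arctan(2/259) ≈ 0.44°
quadratic: (j2)² + 1.04·j2 + 4 = 0 + j2.08 → |·| ≈ 2.08, ∠ ≈ 90.00°
|G| = 8 · 259.01 / 2.08 ≈ 996.19
Gain = 20 log₁₀(996.19) ≈ 59.97 dB

60.0 dB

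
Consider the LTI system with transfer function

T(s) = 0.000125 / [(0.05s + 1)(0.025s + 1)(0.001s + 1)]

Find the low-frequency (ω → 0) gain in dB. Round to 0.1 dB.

T(0) = 0.000125 · 1 / 1 = 0.000125
20 log₁₀(0.000125) ≈ -78.06 dB

-78.1 dB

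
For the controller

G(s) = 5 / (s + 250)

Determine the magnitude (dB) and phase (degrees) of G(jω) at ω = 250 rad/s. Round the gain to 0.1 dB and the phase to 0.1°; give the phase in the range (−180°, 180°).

-37.0 dB, -45.0°

Substitute s = j250:
Numerator: 5 = 5 + j0
Denominator: (j250) + 250 = 250 + j250
|N| = √(5² + 0²) ≈ 5, ∠N ≈ 0.00°
|D| = √(250² + 250²) ≈ 353.55, ∠D ≈ 45.00°
|G| = 5 / 353.55 ≈ 0.014142
Gain = 20 log₁₀(0.014142) ≈ -36.99 dB
∠G = 0.00° − 45.00° = -45.00°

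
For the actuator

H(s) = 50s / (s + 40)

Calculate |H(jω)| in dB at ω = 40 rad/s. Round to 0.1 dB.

At s = jω = j40:
zero at origin: s = j40 → |·| = 40, ∠ = 90.00°
pole (s+40): 40 + j40 → |·| = √(40²+40²) = √3200 ≈ 56.569, ∠ = arctan(40/40) ≈ 45.00°
|H| = 50 · 40 / 56.569 ≈ 35.355
Gain = 20 log₁₀(35.355) ≈ 30.97 dB

31.0 dB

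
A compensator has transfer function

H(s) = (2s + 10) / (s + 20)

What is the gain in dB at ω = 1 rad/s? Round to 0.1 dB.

Substitute s = j1:
Numerator: 2(j1) + 10 = 10 + j2
Denominator: (j1) + 20 = 20 + j1
|N| = √(10² + 2²) ≈ 10.198, ∠N ≈ 11.31°
|D| = √(20² + 1²) ≈ 20.025, ∠D ≈ 2.86°
|H| = 10.198 / 20.025 ≈ 0.50926
Gain = 20 log₁₀(0.50926) ≈ -5.86 dB

-5.9 dB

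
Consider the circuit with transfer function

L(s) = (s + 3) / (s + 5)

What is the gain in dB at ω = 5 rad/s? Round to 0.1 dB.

Substitute s = j5:
Numerator: (j5) + 3 = 3 + j5
Denominator: (j5) + 5 = 5 + j5
|N| = √(3² + 5²) ≈ 5.831, ∠N ≈ 59.04°
|D| = √(5² + 5²) ≈ 7.0711, ∠D ≈ 45.00°
|L| = 5.831 / 7.0711 ≈ 0.82462
Gain = 20 log₁₀(0.82462) ≈ -1.67 dB

-1.7 dB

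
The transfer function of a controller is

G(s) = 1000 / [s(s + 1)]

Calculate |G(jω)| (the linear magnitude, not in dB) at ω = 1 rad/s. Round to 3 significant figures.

At s = jω = j1:
pole (s+1): 1 + j1 → |·| = √(1²+1²) = √2 ≈ 1.4142, ∠ = arctan(1/1) ≈ 45.00°
pole at origin: |s| = 1, ∠ = 90.00° (in denominator)
|G| = 1000 / 1.4142 ≈ 707.11

707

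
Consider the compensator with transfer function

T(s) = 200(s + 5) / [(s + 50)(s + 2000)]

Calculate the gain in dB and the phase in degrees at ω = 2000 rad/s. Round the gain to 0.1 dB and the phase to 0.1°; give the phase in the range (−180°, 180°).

At s = jω = j2000:
zero (s+5): 5 + j2000 → |·| = √(5²+2000²) = √4000025 ≈ 2000, ∠ = arctan(2000/5) ≈ 89.86°
pole (s+50): 50 + j2000 → |·| = √(50²+2000²) = √4002500 ≈ 2000.6, ∠ = arctan(2000/50) ≈ 88.57°
pole (s+2000): 2000 + j2000 → |·| = √(2000²+2000²) = √8000000 ≈ 2828.4, ∠ = arctan(2000/2000) ≈ 45.00°
|T| = 200 · 2000 / 5.6585e+06 ≈ 0.07069
Gain = 20 log₁₀(0.07069) ≈ -23.01 dB
∠T = 89.86° − 133.57° = -43.71°

-23.0 dB, -43.7°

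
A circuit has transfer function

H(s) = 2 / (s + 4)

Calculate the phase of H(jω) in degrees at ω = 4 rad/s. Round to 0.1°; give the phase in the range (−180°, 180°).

At s = jω = j4:
pole (s+4): 4 + j4 → |·| = √(4²+4²) = √32 ≈ 5.6569, ∠ = arctan(4/4) ≈ 45.00°
∠H = 0.00° − 45.00° = -45.00°

-45.0°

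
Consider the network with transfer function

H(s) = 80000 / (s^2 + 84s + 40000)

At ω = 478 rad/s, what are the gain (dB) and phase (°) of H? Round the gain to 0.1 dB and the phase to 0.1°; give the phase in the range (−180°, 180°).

-7.6 dB, -168.0°

At s = jω = j478:
quadratic: (j478)² + 84·j478 + 40000 = -188484 + j40152 → |·| ≈ 1.9271e+05, ∠ ≈ 167.97°
|H| = 80000 / 1.9271e+05 ≈ 0.41513
Gain = 20 log₁₀(0.41513) ≈ -7.64 dB
∠H = 0.00° − 167.97° = -167.97°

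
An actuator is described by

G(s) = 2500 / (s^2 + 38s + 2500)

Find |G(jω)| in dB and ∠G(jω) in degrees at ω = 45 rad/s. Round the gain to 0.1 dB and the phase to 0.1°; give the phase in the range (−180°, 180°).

3.0 dB, -74.5°

At s = jω = j45:
quadratic: (j45)² + 38·j45 + 2500 = 475 + j1710 → |·| ≈ 1774.7, ∠ ≈ 74.48°
|G| = 2500 / 1774.7 ≈ 1.4087
Gain = 20 log₁₀(1.4087) ≈ 2.98 dB
∠G = 0.00° − 74.48° = -74.48°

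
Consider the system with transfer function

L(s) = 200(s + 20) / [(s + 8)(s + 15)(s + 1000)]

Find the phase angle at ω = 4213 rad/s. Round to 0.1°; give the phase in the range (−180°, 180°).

-166.6°

At s = jω = j4213:
zero (s+20): 20 + j4213 → |·| = √(20²+4213²) = √17749769 ≈ 4213, ∠ = arctan(4213/20) ≈ 89.73°
pole (s+8): 8 + j4213 → |·| = √(8²+4213²) = √17749433 ≈ 4213, ∠ = arctan(4213/8) ≈ 89.89°
pole (s+15): 15 + j4213 → |·| = √(15²+4213²) = √17749594 ≈ 4213, ∠ = arctan(4213/15) ≈ 89.80°
pole (s+1000): 1000 + j4213 → |·| = √(1000²+4213²) = √18749369 ≈ 4330.1, ∠ = arctan(4213/1000) ≈ 76.65°
∠L = 89.73° − 256.34° = -166.61°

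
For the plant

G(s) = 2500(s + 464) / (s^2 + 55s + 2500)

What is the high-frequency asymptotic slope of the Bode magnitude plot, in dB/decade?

-20 dB/decade

Each pole contributes −20 dB/decade at high frequency; each zero contributes +20 dB/decade.
Net: 1 zero(s) − 2 pole(s) → -20 dB/decade.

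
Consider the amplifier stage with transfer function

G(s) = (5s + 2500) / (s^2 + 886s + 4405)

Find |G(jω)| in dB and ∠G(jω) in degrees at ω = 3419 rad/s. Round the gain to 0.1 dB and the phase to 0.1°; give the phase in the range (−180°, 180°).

-56.9 dB, -83.8°

Substitute s = j3419:
Numerator: 5(j3419) + 2500 = 2500 + j17095
Denominator: (j3419)^2 + 886(j3419) + 4405 = -11685156 + j3029234
|N| = √(2500² + 17095²) ≈ 17277, ∠N ≈ 81.68°
|D| = √(11685156² + 3029234²) ≈ 1.2071e+07, ∠D ≈ 165.47°
|G| = 17277 / 1.2071e+07 ≈ 0.0014313
Gain = 20 log₁₀(0.0014313) ≈ -56.89 dB
∠G = 81.68° − 165.47° = -83.79°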